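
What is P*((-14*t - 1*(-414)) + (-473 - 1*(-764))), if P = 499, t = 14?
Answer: 253991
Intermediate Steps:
P*((-14*t - 1*(-414)) + (-473 - 1*(-764))) = 499*((-14*14 - 1*(-414)) + (-473 - 1*(-764))) = 499*((-196 + 414) + (-473 + 764)) = 499*(218 + 291) = 499*509 = 253991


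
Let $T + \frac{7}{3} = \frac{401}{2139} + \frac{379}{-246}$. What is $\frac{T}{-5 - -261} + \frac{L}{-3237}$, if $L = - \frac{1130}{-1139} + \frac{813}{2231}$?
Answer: $- \frac{26441978272041}{1784268673321472} \approx -0.01482$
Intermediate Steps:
$L = \frac{3447037}{2541109}$ ($L = \left(-1130\right) \left(- \frac{1}{1139}\right) + 813 \cdot \frac{1}{2231} = \frac{1130}{1139} + \frac{813}{2231} = \frac{3447037}{2541109} \approx 1.3565$)
$T = - \frac{646607}{175398}$ ($T = - \frac{7}{3} + \left(\frac{401}{2139} + \frac{379}{-246}\right) = - \frac{7}{3} + \left(401 \cdot \frac{1}{2139} + 379 \left(- \frac{1}{246}\right)\right) = - \frac{7}{3} + \left(\frac{401}{2139} - \frac{379}{246}\right) = - \frac{7}{3} - \frac{79115}{58466} = - \frac{646607}{175398} \approx -3.6865$)
$\frac{T}{-5 - -261} + \frac{L}{-3237} = - \frac{646607}{175398 \left(-5 - -261\right)} + \frac{3447037}{2541109 \left(-3237\right)} = - \frac{646607}{175398 \left(-5 + 261\right)} + \frac{3447037}{2541109} \left(- \frac{1}{3237}\right) = - \frac{646607}{175398 \cdot 256} - \frac{3447037}{8225569833} = \left(- \frac{646607}{175398}\right) \frac{1}{256} - \frac{3447037}{8225569833} = - \frac{646607}{44901888} - \frac{3447037}{8225569833} = - \frac{26441978272041}{1784268673321472}$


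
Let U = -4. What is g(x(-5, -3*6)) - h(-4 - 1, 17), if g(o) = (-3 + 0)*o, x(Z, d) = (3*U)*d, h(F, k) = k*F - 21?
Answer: -542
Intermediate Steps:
h(F, k) = -21 + F*k (h(F, k) = F*k - 21 = -21 + F*k)
x(Z, d) = -12*d (x(Z, d) = (3*(-4))*d = -12*d)
g(o) = -3*o
g(x(-5, -3*6)) - h(-4 - 1, 17) = -(-36)*(-3*6) - (-21 + (-4 - 1)*17) = -(-36)*(-18) - (-21 - 5*17) = -3*216 - (-21 - 85) = -648 - 1*(-106) = -648 + 106 = -542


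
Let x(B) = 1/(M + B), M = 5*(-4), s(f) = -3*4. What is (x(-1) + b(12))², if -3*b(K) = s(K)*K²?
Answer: 146289025/441 ≈ 3.3172e+5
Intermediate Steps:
s(f) = -12
M = -20
b(K) = 4*K² (b(K) = -(-4)*K² = 4*K²)
x(B) = 1/(-20 + B)
(x(-1) + b(12))² = (1/(-20 - 1) + 4*12²)² = (1/(-21) + 4*144)² = (-1/21 + 576)² = (12095/21)² = 146289025/441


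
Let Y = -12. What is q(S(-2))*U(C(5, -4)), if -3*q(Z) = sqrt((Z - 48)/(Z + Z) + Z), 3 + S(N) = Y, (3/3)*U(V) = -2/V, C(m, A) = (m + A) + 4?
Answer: I*sqrt(1290)/75 ≈ 0.47889*I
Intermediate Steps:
C(m, A) = 4 + A + m (C(m, A) = (A + m) + 4 = 4 + A + m)
U(V) = -2/V
S(N) = -15 (S(N) = -3 - 12 = -15)
q(Z) = -sqrt(Z + (-48 + Z)/(2*Z))/3 (q(Z) = -sqrt((Z - 48)/(Z + Z) + Z)/3 = -sqrt((-48 + Z)/((2*Z)) + Z)/3 = -sqrt((-48 + Z)*(1/(2*Z)) + Z)/3 = -sqrt((-48 + Z)/(2*Z) + Z)/3 = -sqrt(Z + (-48 + Z)/(2*Z))/3)
q(S(-2))*U(C(5, -4)) = (-sqrt(2 - 96/(-15) + 4*(-15))/6)*(-2/(4 - 4 + 5)) = (-sqrt(2 - 96*(-1/15) - 60)/6)*(-2/5) = (-sqrt(2 + 32/5 - 60)/6)*(-2*1/5) = -I*sqrt(1290)/30*(-2/5) = I*sqrt(1290)/75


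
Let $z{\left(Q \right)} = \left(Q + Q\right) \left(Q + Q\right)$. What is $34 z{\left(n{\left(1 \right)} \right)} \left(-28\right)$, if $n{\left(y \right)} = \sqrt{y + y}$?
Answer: $-7616$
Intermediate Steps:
$n{\left(y \right)} = \sqrt{2} \sqrt{y}$ ($n{\left(y \right)} = \sqrt{2 y} = \sqrt{2} \sqrt{y}$)
$z{\left(Q \right)} = 4 Q^{2}$ ($z{\left(Q \right)} = 2 Q 2 Q = 4 Q^{2}$)
$34 z{\left(n{\left(1 \right)} \right)} \left(-28\right) = 34 \cdot 4 \left(\sqrt{2} \sqrt{1}\right)^{2} \left(-28\right) = 34 \cdot 4 \left(\sqrt{2} \cdot 1\right)^{2} \left(-28\right) = 34 \cdot 4 \left(\sqrt{2}\right)^{2} \left(-28\right) = 34 \cdot 4 \cdot 2 \left(-28\right) = 34 \cdot 8 \left(-28\right) = 272 \left(-28\right) = -7616$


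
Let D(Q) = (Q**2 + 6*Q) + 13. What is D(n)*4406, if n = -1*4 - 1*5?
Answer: 176240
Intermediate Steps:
n = -9 (n = -4 - 5 = -9)
D(Q) = 13 + Q**2 + 6*Q
D(n)*4406 = (13 + (-9)**2 + 6*(-9))*4406 = (13 + 81 - 54)*4406 = 40*4406 = 176240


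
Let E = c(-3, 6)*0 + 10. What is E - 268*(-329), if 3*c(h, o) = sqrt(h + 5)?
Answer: 88182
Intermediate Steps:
c(h, o) = sqrt(5 + h)/3 (c(h, o) = sqrt(h + 5)/3 = sqrt(5 + h)/3)
E = 10 (E = (sqrt(5 - 3)/3)*0 + 10 = (sqrt(2)/3)*0 + 10 = 0 + 10 = 10)
E - 268*(-329) = 10 - 268*(-329) = 10 + 88172 = 88182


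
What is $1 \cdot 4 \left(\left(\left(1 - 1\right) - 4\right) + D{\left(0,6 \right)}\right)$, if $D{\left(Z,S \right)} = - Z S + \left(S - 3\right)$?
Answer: $-4$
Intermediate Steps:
$D{\left(Z,S \right)} = -3 + S - S Z$ ($D{\left(Z,S \right)} = - S Z + \left(-3 + S\right) = -3 + S - S Z$)
$1 \cdot 4 \left(\left(\left(1 - 1\right) - 4\right) + D{\left(0,6 \right)}\right) = 1 \cdot 4 \left(\left(\left(1 - 1\right) - 4\right) - \left(-3 + 0\right)\right) = 4 \left(\left(0 - 4\right) + \left(-3 + 6 + 0\right)\right) = 4 \left(-4 + 3\right) = 4 \left(-1\right) = -4$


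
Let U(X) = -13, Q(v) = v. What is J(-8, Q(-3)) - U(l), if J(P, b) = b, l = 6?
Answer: 10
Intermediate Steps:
J(-8, Q(-3)) - U(l) = -3 - 1*(-13) = -3 + 13 = 10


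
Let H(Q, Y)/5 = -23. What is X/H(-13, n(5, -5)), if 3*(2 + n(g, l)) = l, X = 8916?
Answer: -8916/115 ≈ -77.530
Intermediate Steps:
n(g, l) = -2 + l/3
H(Q, Y) = -115 (H(Q, Y) = 5*(-23) = -115)
X/H(-13, n(5, -5)) = 8916/(-115) = 8916*(-1/115) = -8916/115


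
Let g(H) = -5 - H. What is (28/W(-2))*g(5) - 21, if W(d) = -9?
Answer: 91/9 ≈ 10.111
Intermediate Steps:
(28/W(-2))*g(5) - 21 = (28/(-9))*(-5 - 1*5) - 21 = (28*(-⅑))*(-5 - 5) - 21 = -28/9*(-10) - 21 = 280/9 - 21 = 91/9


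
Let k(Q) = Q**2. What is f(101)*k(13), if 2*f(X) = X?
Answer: 17069/2 ≈ 8534.5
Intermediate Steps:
f(X) = X/2
f(101)*k(13) = ((1/2)*101)*13**2 = (101/2)*169 = 17069/2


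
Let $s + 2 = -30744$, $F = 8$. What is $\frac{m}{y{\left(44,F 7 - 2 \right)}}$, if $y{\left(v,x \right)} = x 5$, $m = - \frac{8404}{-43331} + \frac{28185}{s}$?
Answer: $- \frac{962894851}{359708830020} \approx -0.0026769$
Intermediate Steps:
$s = -30746$ ($s = -2 - 30744 = -30746$)
$m = - \frac{962894851}{1332254926}$ ($m = - \frac{8404}{-43331} + \frac{28185}{-30746} = \left(-8404\right) \left(- \frac{1}{43331}\right) + 28185 \left(- \frac{1}{30746}\right) = \frac{8404}{43331} - \frac{28185}{30746} = - \frac{962894851}{1332254926} \approx -0.72276$)
$y{\left(v,x \right)} = 5 x$
$\frac{m}{y{\left(44,F 7 - 2 \right)}} = - \frac{962894851}{1332254926 \cdot 5 \left(8 \cdot 7 - 2\right)} = - \frac{962894851}{1332254926 \cdot 5 \left(56 - 2\right)} = - \frac{962894851}{1332254926 \cdot 5 \cdot 54} = - \frac{962894851}{1332254926 \cdot 270} = \left(- \frac{962894851}{1332254926}\right) \frac{1}{270} = - \frac{962894851}{359708830020}$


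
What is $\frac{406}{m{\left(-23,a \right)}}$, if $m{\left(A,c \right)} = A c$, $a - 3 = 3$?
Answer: $- \frac{203}{69} \approx -2.942$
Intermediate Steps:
$a = 6$ ($a = 3 + 3 = 6$)
$\frac{406}{m{\left(-23,a \right)}} = \frac{406}{\left(-23\right) 6} = \frac{406}{-138} = 406 \left(- \frac{1}{138}\right) = - \frac{203}{69}$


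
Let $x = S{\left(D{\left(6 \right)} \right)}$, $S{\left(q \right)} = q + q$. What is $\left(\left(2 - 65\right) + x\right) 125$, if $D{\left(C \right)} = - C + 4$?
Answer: $-8375$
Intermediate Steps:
$D{\left(C \right)} = 4 - C$
$S{\left(q \right)} = 2 q$
$x = -4$ ($x = 2 \left(4 - 6\right) = 2 \left(-2\right) = -4$)
$\left(\left(2 - 65\right) + x\right) 125 = \left(\left(2 - 65\right) - 4\right) 125 = \left(-63 - 4\right) 125 = \left(-67\right) 125 = -8375$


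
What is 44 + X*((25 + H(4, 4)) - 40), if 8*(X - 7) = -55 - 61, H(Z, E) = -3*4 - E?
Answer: 553/2 ≈ 276.50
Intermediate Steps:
H(Z, E) = -12 - E
X = -15/2 (X = 7 + (-55 - 61)/8 = 7 + (⅛)*(-116) = 7 - 29/2 = -15/2 ≈ -7.5000)
44 + X*((25 + H(4, 4)) - 40) = 44 - 15*((25 + (-12 - 1*4)) - 40)/2 = 44 - 15*((25 + (-12 - 4)) - 40)/2 = 44 - 15*((25 - 16) - 40)/2 = 44 - 15*(9 - 40)/2 = 44 - 15/2*(-31) = 44 + 465/2 = 553/2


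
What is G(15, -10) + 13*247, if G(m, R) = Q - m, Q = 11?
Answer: 3207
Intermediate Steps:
G(m, R) = 11 - m
G(15, -10) + 13*247 = (11 - 1*15) + 13*247 = (11 - 15) + 3211 = -4 + 3211 = 3207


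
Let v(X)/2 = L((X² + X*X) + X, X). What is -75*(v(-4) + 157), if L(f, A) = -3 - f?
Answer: -7125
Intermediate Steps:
v(X) = -6 - 4*X² - 2*X (v(X) = 2*(-3 - ((X² + X*X) + X)) = 2*(-3 - ((X² + X²) + X)) = 2*(-3 - (2*X² + X)) = 2*(-3 - (X + 2*X²)) = 2*(-3 + (-X - 2*X²)) = 2*(-3 - X - 2*X²) = -6 - 4*X² - 2*X)
-75*(v(-4) + 157) = -75*((-6 - 2*(-4)*(1 + 2*(-4))) + 157) = -75*((-6 - 2*(-4)*(1 - 8)) + 157) = -75*((-6 - 2*(-4)*(-7)) + 157) = -75*((-6 - 56) + 157) = -75*(-62 + 157) = -75*95 = -7125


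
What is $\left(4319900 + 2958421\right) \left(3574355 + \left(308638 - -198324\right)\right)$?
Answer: $29705135228757$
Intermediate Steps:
$\left(4319900 + 2958421\right) \left(3574355 + \left(308638 - -198324\right)\right) = 7278321 \left(3574355 + \left(308638 + 198324\right)\right) = 7278321 \left(3574355 + 506962\right) = 7278321 \cdot 4081317 = 29705135228757$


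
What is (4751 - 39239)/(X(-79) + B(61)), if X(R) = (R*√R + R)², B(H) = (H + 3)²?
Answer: 17244*I/(6241*√79 + 241351*I) ≈ 0.067863 + 0.015597*I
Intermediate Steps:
B(H) = (3 + H)²
X(R) = (R + R^(3/2))² (X(R) = (R^(3/2) + R)² = (R + R^(3/2))²)
(4751 - 39239)/(X(-79) + B(61)) = (4751 - 39239)/((-79 + (-79)^(3/2))² + (3 + 61)²) = -34488/((-79 - 79*I*√79)² + 64²) = -34488/((-79 - 79*I*√79)² + 4096) = -34488/(4096 + (-79 - 79*I*√79)²)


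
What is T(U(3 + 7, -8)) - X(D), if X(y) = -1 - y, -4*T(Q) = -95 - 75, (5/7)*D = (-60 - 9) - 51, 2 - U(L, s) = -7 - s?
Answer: -249/2 ≈ -124.50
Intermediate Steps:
U(L, s) = 9 + s (U(L, s) = 2 - (-7 - s) = 2 + (7 + s) = 9 + s)
D = -168 (D = 7*((-60 - 9) - 51)/5 = 7*(-69 - 51)/5 = (7/5)*(-120) = -168)
T(Q) = 85/2 (T(Q) = -(-95 - 75)/4 = -1/4*(-170) = 85/2)
T(U(3 + 7, -8)) - X(D) = 85/2 - (-1 - 1*(-168)) = 85/2 - (-1 + 168) = 85/2 - 1*167 = 85/2 - 167 = -249/2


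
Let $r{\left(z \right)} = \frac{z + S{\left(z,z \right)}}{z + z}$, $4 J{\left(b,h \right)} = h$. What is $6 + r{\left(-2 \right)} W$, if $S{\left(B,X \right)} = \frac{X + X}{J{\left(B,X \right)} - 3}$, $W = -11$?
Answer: $\frac{51}{14} \approx 3.6429$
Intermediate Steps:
$J{\left(b,h \right)} = \frac{h}{4}$
$S{\left(B,X \right)} = \frac{2 X}{-3 + \frac{X}{4}}$ ($S{\left(B,X \right)} = \frac{X + X}{\frac{X}{4} - 3} = \frac{2 X}{-3 + \frac{X}{4}}$)
$r{\left(z \right)} = \frac{z + \frac{8 z}{-12 + z}}{2 z}$ ($r{\left(z \right)} = \frac{z + \frac{8 z}{-12 + z}}{z + z} = \frac{z + \frac{8 z}{-12 + z}}{2 z}$)
$6 + r{\left(-2 \right)} W = 6 + \frac{-4 - 2}{2 \left(-12 - 2\right)} \left(-11\right) = 6 + \frac{1}{2} \frac{1}{-14} \left(-6\right) \left(-11\right) = 6 + \frac{1}{2} \left(- \frac{1}{14}\right) \left(-6\right) \left(-11\right) = 6 + \frac{3}{14} \left(-11\right) = 6 - \frac{33}{14} = \frac{51}{14}$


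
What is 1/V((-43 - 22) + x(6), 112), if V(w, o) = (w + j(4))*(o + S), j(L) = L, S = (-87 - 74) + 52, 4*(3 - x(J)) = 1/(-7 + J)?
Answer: -4/693 ≈ -0.0057720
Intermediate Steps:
x(J) = 3 - 1/(4*(-7 + J))
S = -109 (S = -161 + 52 = -109)
V(w, o) = (-109 + o)*(4 + w) (V(w, o) = (w + 4)*(o - 109) = (4 + w)*(-109 + o) = (-109 + o)*(4 + w))
1/V((-43 - 22) + x(6), 112) = 1/(-436 - 109*((-43 - 22) + (-85 + 12*6)/(4*(-7 + 6))) + 4*112 + 112*((-43 - 22) + (-85 + 12*6)/(4*(-7 + 6)))) = 1/(-436 - 109*(-65 + (¼)*(-85 + 72)/(-1)) + 448 + 112*(-65 + (¼)*(-85 + 72)/(-1))) = 1/(-436 - 109*(-65 + (¼)*(-1)*(-13)) + 448 + 112*(-65 + (¼)*(-1)*(-13))) = 1/(-436 - 109*(-65 + 13/4) + 448 + 112*(-65 + 13/4)) = 1/(-436 - 109*(-247/4) + 448 + 112*(-247/4)) = 1/(-436 + 26923/4 + 448 - 6916) = 1/(-693/4) = -4/693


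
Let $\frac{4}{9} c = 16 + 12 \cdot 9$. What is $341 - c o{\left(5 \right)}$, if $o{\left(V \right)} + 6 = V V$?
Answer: $-4960$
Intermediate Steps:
$o{\left(V \right)} = -6 + V^{2}$ ($o{\left(V \right)} = -6 + V V = -6 + V^{2}$)
$c = 279$ ($c = \frac{9 \left(16 + 12 \cdot 9\right)}{4} = \frac{9 \left(16 + 108\right)}{4} = \frac{9}{4} \cdot 124 = 279$)
$341 - c o{\left(5 \right)} = 341 - 279 \left(-6 + 5^{2}\right) = 341 - 279 \left(-6 + 25\right) = 341 - 279 \cdot 19 = 341 - 5301 = -4960$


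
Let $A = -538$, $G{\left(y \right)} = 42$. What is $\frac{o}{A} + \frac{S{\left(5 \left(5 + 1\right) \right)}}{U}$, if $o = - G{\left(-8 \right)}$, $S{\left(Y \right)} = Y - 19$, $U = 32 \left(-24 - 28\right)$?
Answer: $\frac{31985}{447616} \approx 0.071456$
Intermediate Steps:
$U = -1664$ ($U = 32 \left(-52\right) = -1664$)
$S{\left(Y \right)} = -19 + Y$ ($S{\left(Y \right)} = Y - 19 = -19 + Y$)
$o = -42$ ($o = \left(-1\right) 42 = -42$)
$\frac{o}{A} + \frac{S{\left(5 \left(5 + 1\right) \right)}}{U} = - \frac{42}{-538} + \frac{-19 + 5 \left(5 + 1\right)}{-1664} = \left(-42\right) \left(- \frac{1}{538}\right) + \left(-19 + 5 \cdot 6\right) \left(- \frac{1}{1664}\right) = \frac{21}{269} + \left(-19 + 30\right) \left(- \frac{1}{1664}\right) = \frac{21}{269} + 11 \left(- \frac{1}{1664}\right) = \frac{21}{269} - \frac{11}{1664} = \frac{31985}{447616}$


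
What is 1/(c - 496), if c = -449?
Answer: -1/945 ≈ -0.0010582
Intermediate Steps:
1/(c - 496) = 1/(-449 - 496) = 1/(-945) = -1/945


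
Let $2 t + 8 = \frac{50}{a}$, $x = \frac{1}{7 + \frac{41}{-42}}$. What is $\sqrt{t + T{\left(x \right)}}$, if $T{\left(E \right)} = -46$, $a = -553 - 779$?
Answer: $\frac{5 i \sqrt{98605}}{222} \approx 7.0724 i$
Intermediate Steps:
$a = -1332$ ($a = -553 - 779 = -1332$)
$x = \frac{42}{253}$ ($x = \frac{1}{7 + 41 \left(- \frac{1}{42}\right)} = \frac{1}{7 - \frac{41}{42}} = \frac{1}{\frac{253}{42}} = \frac{42}{253} \approx 0.16601$)
$t = - \frac{5353}{1332}$ ($t = -4 + \frac{50 \frac{1}{-1332}}{2} = -4 + \frac{50 \left(- \frac{1}{1332}\right)}{2} = -4 + \frac{1}{2} \left(- \frac{25}{666}\right) = -4 - \frac{25}{1332} = - \frac{5353}{1332} \approx -4.0188$)
$\sqrt{t + T{\left(x \right)}} = \sqrt{- \frac{5353}{1332} - 46} = \sqrt{- \frac{66625}{1332}} = \frac{5 i \sqrt{98605}}{222}$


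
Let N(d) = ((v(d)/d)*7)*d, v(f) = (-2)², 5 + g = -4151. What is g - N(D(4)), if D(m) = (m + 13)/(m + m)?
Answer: -4184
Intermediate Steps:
D(m) = (13 + m)/(2*m) (D(m) = (13 + m)/((2*m)) = (13 + m)*(1/(2*m)) = (13 + m)/(2*m))
g = -4156 (g = -5 - 4151 = -4156)
v(f) = 4
N(d) = 28 (N(d) = ((4/d)*7)*d = (28/d)*d = 28)
g - N(D(4)) = -4156 - 1*28 = -4156 - 28 = -4184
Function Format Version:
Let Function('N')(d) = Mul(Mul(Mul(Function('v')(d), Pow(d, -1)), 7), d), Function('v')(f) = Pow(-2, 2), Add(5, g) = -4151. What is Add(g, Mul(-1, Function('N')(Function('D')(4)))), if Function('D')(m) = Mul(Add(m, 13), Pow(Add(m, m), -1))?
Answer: -4184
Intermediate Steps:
Function('D')(m) = Mul(Rational(1, 2), Pow(m, -1), Add(13, m)) (Function('D')(m) = Mul(Add(13, m), Pow(Mul(2, m), -1)) = Mul(Add(13, m), Mul(Rational(1, 2), Pow(m, -1))) = Mul(Rational(1, 2), Pow(m, -1), Add(13, m)))
g = -4156 (g = Add(-5, -4151) = -4156)
Function('v')(f) = 4
Function('N')(d) = 28 (Function('N')(d) = Mul(Mul(Mul(4, Pow(d, -1)), 7), d) = Mul(Mul(28, Pow(d, -1)), d) = 28)
Add(g, Mul(-1, Function('N')(Function('D')(4)))) = Add(-4156, Mul(-1, 28)) = Add(-4156, -28) = -4184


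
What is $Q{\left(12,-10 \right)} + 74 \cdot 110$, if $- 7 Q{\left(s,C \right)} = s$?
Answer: $\frac{56968}{7} \approx 8138.3$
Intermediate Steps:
$Q{\left(s,C \right)} = - \frac{s}{7}$
$Q{\left(12,-10 \right)} + 74 \cdot 110 = \left(- \frac{1}{7}\right) 12 + 74 \cdot 110 = - \frac{12}{7} + 8140 = \frac{56968}{7}$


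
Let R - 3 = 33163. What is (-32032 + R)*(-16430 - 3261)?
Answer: -22329594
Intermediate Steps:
R = 33166 (R = 3 + 33163 = 33166)
(-32032 + R)*(-16430 - 3261) = (-32032 + 33166)*(-16430 - 3261) = 1134*(-19691) = -22329594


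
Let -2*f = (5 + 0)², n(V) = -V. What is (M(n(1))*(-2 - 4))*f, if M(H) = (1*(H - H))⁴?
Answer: 0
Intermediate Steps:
f = -25/2 (f = -(5 + 0)²/2 = -½*5² = -½*25 = -25/2 ≈ -12.500)
M(H) = 0 (M(H) = (1*0)⁴ = 0⁴ = 0)
(M(n(1))*(-2 - 4))*f = (0*(-2 - 4))*(-25/2) = (0*(-6))*(-25/2) = 0*(-25/2) = 0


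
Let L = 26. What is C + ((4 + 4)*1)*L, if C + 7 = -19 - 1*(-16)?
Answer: 198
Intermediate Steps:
C = -10 (C = -7 + (-19 - 1*(-16)) = -7 + (-19 + 16) = -7 - 3 = -10)
C + ((4 + 4)*1)*L = -10 + ((4 + 4)*1)*26 = -10 + (8*1)*26 = -10 + 8*26 = -10 + 208 = 198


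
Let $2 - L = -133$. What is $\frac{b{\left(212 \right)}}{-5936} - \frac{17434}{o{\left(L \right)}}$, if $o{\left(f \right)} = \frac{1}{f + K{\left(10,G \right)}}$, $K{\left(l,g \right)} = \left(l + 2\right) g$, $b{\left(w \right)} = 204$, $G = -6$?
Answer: $- \frac{1629939579}{1484} \approx -1.0983 \cdot 10^{6}$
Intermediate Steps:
$L = 135$ ($L = 2 - -133 = 2 + 133 = 135$)
$K{\left(l,g \right)} = g \left(2 + l\right)$ ($K{\left(l,g \right)} = \left(2 + l\right) g = g \left(2 + l\right)$)
$o{\left(f \right)} = \frac{1}{-72 + f}$ ($o{\left(f \right)} = \frac{1}{f - 6 \left(2 + 10\right)} = \frac{1}{f - 72} = \frac{1}{-72 + f}$)
$\frac{b{\left(212 \right)}}{-5936} - \frac{17434}{o{\left(L \right)}} = \frac{204}{-5936} - \frac{17434}{\frac{1}{-72 + 135}} = 204 \left(- \frac{1}{5936}\right) - \frac{17434}{\frac{1}{63}} = - \frac{51}{1484} - 17434 \frac{1}{\frac{1}{63}} = - \frac{51}{1484} - 1098342 = - \frac{1629939579}{1484}$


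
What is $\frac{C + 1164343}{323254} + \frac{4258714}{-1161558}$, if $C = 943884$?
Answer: $\frac{536090801155}{187739134866} \approx 2.8555$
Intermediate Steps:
$\frac{C + 1164343}{323254} + \frac{4258714}{-1161558} = \frac{943884 + 1164343}{323254} + \frac{4258714}{-1161558} = 2108227 \cdot \frac{1}{323254} + 4258714 \left(- \frac{1}{1161558}\right) = \frac{2108227}{323254} - \frac{2129357}{580779} = \frac{536090801155}{187739134866}$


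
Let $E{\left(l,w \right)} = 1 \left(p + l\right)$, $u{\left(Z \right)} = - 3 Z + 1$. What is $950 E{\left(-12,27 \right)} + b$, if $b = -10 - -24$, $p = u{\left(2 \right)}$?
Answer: $-16136$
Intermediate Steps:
$u{\left(Z \right)} = 1 - 3 Z$
$p = -5$ ($p = 1 - 6 = -5$)
$b = 14$ ($b = -10 + 24 = 14$)
$E{\left(l,w \right)} = -5 + l$ ($E{\left(l,w \right)} = 1 \left(-5 + l\right) = -5 + l$)
$950 E{\left(-12,27 \right)} + b = 950 \left(-5 - 12\right) + 14 = 950 \left(-17\right) + 14 = -16150 + 14 = -16136$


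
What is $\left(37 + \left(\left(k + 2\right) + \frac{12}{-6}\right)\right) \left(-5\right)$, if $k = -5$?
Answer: $-160$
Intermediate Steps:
$\left(37 + \left(\left(k + 2\right) + \frac{12}{-6}\right)\right) \left(-5\right) = \left(37 + \left(\left(-5 + 2\right) + \frac{12}{-6}\right)\right) \left(-5\right) = \left(37 + \left(-3 + 12 \left(- \frac{1}{6}\right)\right)\right) \left(-5\right) = \left(37 - 5\right) \left(-5\right) = 32 \left(-5\right) = -160$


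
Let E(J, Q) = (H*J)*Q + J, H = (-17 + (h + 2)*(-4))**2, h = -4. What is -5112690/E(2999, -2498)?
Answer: 5112690/606808663 ≈ 0.0084255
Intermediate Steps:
H = 81 (H = (-17 + (-4 + 2)*(-4))**2 = (-17 - 2*(-4))**2 = (-17 + 8)**2 = (-9)**2 = 81)
E(J, Q) = J + 81*J*Q (E(J, Q) = (81*J)*Q + J = 81*J*Q + J = J + 81*J*Q)
-5112690/E(2999, -2498) = -5112690*1/(2999*(1 + 81*(-2498))) = -5112690*1/(2999*(1 - 202338)) = -5112690/(2999*(-202337)) = -5112690/(-606808663) = -5112690*(-1/606808663) = 5112690/606808663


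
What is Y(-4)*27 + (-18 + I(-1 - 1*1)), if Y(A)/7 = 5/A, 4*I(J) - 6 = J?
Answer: -1013/4 ≈ -253.25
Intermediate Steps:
I(J) = 3/2 + J/4
Y(A) = 35/A (Y(A) = 7*(5/A) = 35/A)
Y(-4)*27 + (-18 + I(-1 - 1*1)) = (35/(-4))*27 + (-18 + (3/2 + (-1 - 1*1)/4)) = (35*(-¼))*27 + (-18 + (3/2 + (-1 - 1)/4)) = -35/4*27 + (-18 + (3/2 + (¼)*(-2))) = -945/4 + (-18 + (3/2 - ½)) = -945/4 + (-18 + 1) = -945/4 - 17 = -1013/4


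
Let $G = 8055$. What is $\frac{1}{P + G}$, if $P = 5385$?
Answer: $\frac{1}{13440} \approx 7.4405 \cdot 10^{-5}$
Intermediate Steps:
$\frac{1}{P + G} = \frac{1}{5385 + 8055} = \frac{1}{13440}$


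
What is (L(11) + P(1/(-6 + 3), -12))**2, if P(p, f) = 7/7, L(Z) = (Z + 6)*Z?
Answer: 35344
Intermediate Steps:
L(Z) = Z*(6 + Z) (L(Z) = (6 + Z)*Z = Z*(6 + Z))
P(p, f) = 1 (P(p, f) = 7*(1/7) = 1)
(L(11) + P(1/(-6 + 3), -12))**2 = (11*(6 + 11) + 1)**2 = (11*17 + 1)**2 = (187 + 1)**2 = 188**2 = 35344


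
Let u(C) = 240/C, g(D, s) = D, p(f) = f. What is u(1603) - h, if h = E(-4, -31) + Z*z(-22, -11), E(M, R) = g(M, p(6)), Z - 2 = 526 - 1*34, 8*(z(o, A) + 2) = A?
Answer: 10717015/6412 ≈ 1671.4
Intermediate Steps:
z(o, A) = -2 + A/8
Z = 494 (Z = 2 + (526 - 1*34) = 2 + (526 - 34) = 2 + 492 = 494)
E(M, R) = M
h = -6685/4 (h = -4 + 494*(-2 + (⅛)*(-11)) = -4 + 494*(-2 - 11/8) = -4 + 494*(-27/8) = -4 - 6669/4 = -6685/4 ≈ -1671.3)
u(1603) - h = 240/1603 - 1*(-6685/4) = 240*(1/1603) + 6685/4 = 240/1603 + 6685/4 = 10717015/6412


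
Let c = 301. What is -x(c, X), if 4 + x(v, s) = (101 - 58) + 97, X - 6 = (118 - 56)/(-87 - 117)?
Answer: -136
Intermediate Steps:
X = 581/102 (X = 6 + (118 - 56)/(-87 - 117) = 6 + 62/(-204) = 6 + 62*(-1/204) = 6 - 31/102 = 581/102 ≈ 5.6961)
x(v, s) = 136 (x(v, s) = -4 + ((101 - 58) + 97) = -4 + (43 + 97) = -4 + 140 = 136)
-x(c, X) = -1*136 = -136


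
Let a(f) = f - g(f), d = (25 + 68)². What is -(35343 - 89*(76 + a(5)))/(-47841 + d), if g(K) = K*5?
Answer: 30359/39192 ≈ 0.77462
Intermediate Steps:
g(K) = 5*K
d = 8649 (d = 93² = 8649)
a(f) = -4*f (a(f) = f - 5*f = -4*f)
-(35343 - 89*(76 + a(5)))/(-47841 + d) = -(35343 - 89*(76 - 4*5))/(-47841 + 8649) = -(35343 - 89*(76 - 20))/(-39192) = -(35343 - 89*56)*(-1)/39192 = -(35343 - 4984)*(-1)/39192 = -30359*(-1)/39192 = -1*(-30359/39192) = 30359/39192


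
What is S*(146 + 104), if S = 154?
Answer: 38500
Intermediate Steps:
S*(146 + 104) = 154*(146 + 104) = 154*250 = 38500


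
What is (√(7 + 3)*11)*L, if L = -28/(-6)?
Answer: 154*√10/3 ≈ 162.33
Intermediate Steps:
L = 14/3 (L = -28*(-⅙) = 14/3 ≈ 4.6667)
(√(7 + 3)*11)*L = (√(7 + 3)*11)*(14/3) = (√10*11)*(14/3) = (11*√10)*(14/3) = 154*√10/3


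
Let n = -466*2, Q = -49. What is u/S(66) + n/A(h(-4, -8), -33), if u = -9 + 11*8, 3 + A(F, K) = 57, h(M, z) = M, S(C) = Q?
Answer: -24967/1323 ≈ -18.871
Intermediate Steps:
S(C) = -49
A(F, K) = 54 (A(F, K) = -3 + 57 = 54)
n = -932
u = 79 (u = -9 + 88 = 79)
u/S(66) + n/A(h(-4, -8), -33) = 79/(-49) - 932/54 = 79*(-1/49) - 932*1/54 = -79/49 - 466/27 = -24967/1323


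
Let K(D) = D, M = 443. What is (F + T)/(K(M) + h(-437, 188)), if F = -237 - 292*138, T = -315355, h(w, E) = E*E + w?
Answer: -177944/17675 ≈ -10.068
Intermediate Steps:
h(w, E) = w + E² (h(w, E) = E² + w = w + E²)
F = -40533 (F = -237 - 40296 = -40533)
(F + T)/(K(M) + h(-437, 188)) = (-40533 - 315355)/(443 + (-437 + 188²)) = -355888/(443 + (-437 + 35344)) = -355888/(443 + 34907) = -355888/35350 = -355888*1/35350 = -177944/17675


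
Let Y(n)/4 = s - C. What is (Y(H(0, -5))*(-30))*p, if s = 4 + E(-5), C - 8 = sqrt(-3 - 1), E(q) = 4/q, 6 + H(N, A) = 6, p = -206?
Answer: -118656 - 49440*I ≈ -1.1866e+5 - 49440.0*I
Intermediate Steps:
H(N, A) = 0 (H(N, A) = -6 + 6 = 0)
C = 8 + 2*I (C = 8 + sqrt(-3 - 1) = 8 + sqrt(-4) = 8 + 2*I ≈ 8.0 + 2.0*I)
s = 16/5 (s = 4 + 4/(-5) = 4 + 4*(-1/5) = 4 - 4/5 = 16/5 ≈ 3.2000)
Y(n) = -96/5 - 8*I (Y(n) = 4*(16/5 - (8 + 2*I)) = 4*(16/5 + (-8 - 2*I)) = 4*(-24/5 - 2*I) = -96/5 - 8*I)
(Y(H(0, -5))*(-30))*p = ((-96/5 - 8*I)*(-30))*(-206) = (576 + 240*I)*(-206) = -118656 - 49440*I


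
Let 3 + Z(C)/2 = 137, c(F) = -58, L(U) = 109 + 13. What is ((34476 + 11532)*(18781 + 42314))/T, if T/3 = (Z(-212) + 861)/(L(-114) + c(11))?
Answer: 59964986880/1129 ≈ 5.3113e+7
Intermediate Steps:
L(U) = 122
Z(C) = 268 (Z(C) = -6 + 2*137 = -6 + 274 = 268)
T = 3387/64 (T = 3*((268 + 861)/(122 - 58)) = 3*(1129/64) = 3387/64 ≈ 52.922)
((34476 + 11532)*(18781 + 42314))/T = ((34476 + 11532)*(18781 + 42314))/(3387/64) = (46008*61095)*(64/3387) = 2810858760*(64/3387) = 59964986880/1129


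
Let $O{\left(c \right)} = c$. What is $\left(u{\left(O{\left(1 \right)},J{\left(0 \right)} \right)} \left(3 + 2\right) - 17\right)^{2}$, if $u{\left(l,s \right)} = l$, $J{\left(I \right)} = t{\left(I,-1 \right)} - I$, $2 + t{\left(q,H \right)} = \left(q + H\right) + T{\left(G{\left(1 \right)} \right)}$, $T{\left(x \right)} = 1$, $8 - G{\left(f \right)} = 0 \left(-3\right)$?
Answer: $144$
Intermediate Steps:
$G{\left(f \right)} = 8$ ($G{\left(f \right)} = 8 - 0 \left(-3\right) = 8 - 0 = 8 + 0 = 8$)
$t{\left(q,H \right)} = -1 + H + q$ ($t{\left(q,H \right)} = -2 + \left(\left(q + H\right) + 1\right) = -2 + \left(\left(H + q\right) + 1\right) = -2 + \left(1 + H + q\right) = -1 + H + q$)
$J{\left(I \right)} = -2$ ($J{\left(I \right)} = \left(-1 - 1 + I\right) - I = \left(-2 + I\right) - I = -2$)
$\left(u{\left(O{\left(1 \right)},J{\left(0 \right)} \right)} \left(3 + 2\right) - 17\right)^{2} = \left(1 \left(3 + 2\right) - 17\right)^{2} = \left(1 \cdot 5 - 17\right)^{2} = \left(5 - 17\right)^{2} = \left(-12\right)^{2} = 144$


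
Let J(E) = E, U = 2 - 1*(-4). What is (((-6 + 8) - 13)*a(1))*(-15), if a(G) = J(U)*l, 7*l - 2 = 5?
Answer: 990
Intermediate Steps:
U = 6 (U = 2 + 4 = 6)
l = 1 (l = 2/7 + (⅐)*5 = 2/7 + 5/7 = 1)
a(G) = 6 (a(G) = 6*1 = 6)
(((-6 + 8) - 13)*a(1))*(-15) = (((-6 + 8) - 13)*6)*(-15) = ((2 - 13)*6)*(-15) = -11*6*(-15) = -66*(-15) = 990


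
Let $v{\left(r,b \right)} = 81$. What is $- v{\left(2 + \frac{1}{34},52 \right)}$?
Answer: $-81$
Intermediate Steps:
$- v{\left(2 + \frac{1}{34},52 \right)} = \left(-1\right) 81 = -81$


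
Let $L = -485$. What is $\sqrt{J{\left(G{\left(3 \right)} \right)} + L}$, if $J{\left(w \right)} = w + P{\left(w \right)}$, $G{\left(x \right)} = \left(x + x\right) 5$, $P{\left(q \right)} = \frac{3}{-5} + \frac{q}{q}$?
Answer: $\frac{i \sqrt{11365}}{5} \approx 21.321 i$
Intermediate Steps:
$P{\left(q \right)} = \frac{2}{5}$ ($P{\left(q \right)} = 3 \left(- \frac{1}{5}\right) + 1 = - \frac{3}{5} + 1 = \frac{2}{5}$)
$G{\left(x \right)} = 10 x$ ($G{\left(x \right)} = 2 x 5 = 10 x$)
$J{\left(w \right)} = \frac{2}{5} + w$ ($J{\left(w \right)} = w + \frac{2}{5} = \frac{2}{5} + w$)
$\sqrt{J{\left(G{\left(3 \right)} \right)} + L} = \sqrt{\left(\frac{2}{5} + 10 \cdot 3\right) - 485} = \sqrt{\left(\frac{2}{5} + 30\right) - 485} = \sqrt{\frac{152}{5} - 485} = \sqrt{- \frac{2273}{5}} = \frac{i \sqrt{11365}}{5}$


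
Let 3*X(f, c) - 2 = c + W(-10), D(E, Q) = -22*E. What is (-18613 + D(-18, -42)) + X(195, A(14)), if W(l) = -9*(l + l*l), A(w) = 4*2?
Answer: -55451/3 ≈ -18484.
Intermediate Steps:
A(w) = 8
W(l) = -9*l - 9*l**2 (W(l) = -9*(l + l**2) = -9*l - 9*l**2)
X(f, c) = -808/3 + c/3 (X(f, c) = 2/3 + (c - 9*(-10)*(1 - 10))/3 = 2/3 + (c - 9*(-10)*(-9))/3 = 2/3 + (c - 810)/3 = 2/3 + (-810 + c)/3 = 2/3 + (-270 + c/3) = -808/3 + c/3)
(-18613 + D(-18, -42)) + X(195, A(14)) = (-18613 - 22*(-18)) + (-808/3 + (1/3)*8) = (-18613 + 396) + (-808/3 + 8/3) = -18217 - 800/3 = -55451/3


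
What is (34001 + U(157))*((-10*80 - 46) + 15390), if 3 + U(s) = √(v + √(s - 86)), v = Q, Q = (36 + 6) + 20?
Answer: 494466912 + 14544*√(62 + √71) ≈ 4.9459e+8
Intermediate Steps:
Q = 62 (Q = 42 + 20 = 62)
v = 62
U(s) = -3 + √(62 + √(-86 + s)) (U(s) = -3 + √(62 + √(s - 86)) = -3 + √(62 + √(-86 + s)))
(34001 + U(157))*((-10*80 - 46) + 15390) = (34001 + (-3 + √(62 + √(-86 + 157))))*((-10*80 - 46) + 15390) = (34001 + (-3 + √(62 + √71)))*((-800 - 46) + 15390) = (33998 + √(62 + √71))*(-846 + 15390) = (33998 + √(62 + √71))*14544 = 494466912 + 14544*√(62 + √71)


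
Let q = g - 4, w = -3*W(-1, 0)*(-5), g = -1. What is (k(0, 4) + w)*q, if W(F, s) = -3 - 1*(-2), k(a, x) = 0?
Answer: 75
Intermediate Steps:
W(F, s) = -1 (W(F, s) = -3 + 2 = -1)
w = -15 (w = -3*(-1)*(-5) = 3*(-5) = -15)
q = -5 (q = -1 - 4 = -5)
(k(0, 4) + w)*q = (0 - 15)*(-5) = -15*(-5) = 75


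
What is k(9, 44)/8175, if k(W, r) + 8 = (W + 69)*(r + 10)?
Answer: 4204/8175 ≈ 0.51425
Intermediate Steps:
k(W, r) = -8 + (10 + r)*(69 + W) (k(W, r) = -8 + (W + 69)*(r + 10) = -8 + (69 + W)*(10 + r) = -8 + (10 + r)*(69 + W))
k(9, 44)/8175 = (682 + 10*9 + 69*44 + 9*44)/8175 = (682 + 90 + 3036 + 396)*(1/8175) = 4204*(1/8175) = 4204/8175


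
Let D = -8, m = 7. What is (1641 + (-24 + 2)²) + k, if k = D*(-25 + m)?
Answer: 2269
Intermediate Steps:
k = 144 (k = -8*(-25 + 7) = -8*(-18) = 144)
(1641 + (-24 + 2)²) + k = (1641 + (-24 + 2)²) + 144 = (1641 + (-22)²) + 144 = (1641 + 484) + 144 = 2125 + 144 = 2269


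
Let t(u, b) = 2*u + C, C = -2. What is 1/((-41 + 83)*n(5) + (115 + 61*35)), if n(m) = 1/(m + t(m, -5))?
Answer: 13/29292 ≈ 0.00044381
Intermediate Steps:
t(u, b) = -2 + 2*u (t(u, b) = 2*u - 2 = -2 + 2*u)
n(m) = 1/(-2 + 3*m) (n(m) = 1/(m + (-2 + 2*m)) = 1/(-2 + 3*m))
1/((-41 + 83)*n(5) + (115 + 61*35)) = 1/((-41 + 83)/(-2 + 3*5) + (115 + 61*35)) = 1/(42/(-2 + 15) + (115 + 2135)) = 1/(42/13 + 2250) = 1/(29292/13) = 13/29292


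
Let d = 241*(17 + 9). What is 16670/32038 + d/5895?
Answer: 149509879/94432005 ≈ 1.5833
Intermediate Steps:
d = 6266 (d = 241*26 = 6266)
16670/32038 + d/5895 = 16670/32038 + 6266/5895 = 16670*(1/32038) + 6266*(1/5895) = 8335/16019 + 6266/5895 = 149509879/94432005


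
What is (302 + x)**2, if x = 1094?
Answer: 1948816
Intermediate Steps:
(302 + x)**2 = (302 + 1094)**2 = 1396**2 = 1948816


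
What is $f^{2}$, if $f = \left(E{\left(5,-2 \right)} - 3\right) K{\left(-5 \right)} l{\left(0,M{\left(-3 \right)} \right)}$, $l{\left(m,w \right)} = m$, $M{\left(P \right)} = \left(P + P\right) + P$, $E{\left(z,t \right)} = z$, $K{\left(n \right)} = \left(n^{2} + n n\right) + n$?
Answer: $0$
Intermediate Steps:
$K{\left(n \right)} = n + 2 n^{2}$ ($K{\left(n \right)} = \left(n^{2} + n^{2}\right) + n = 2 n^{2} + n = n + 2 n^{2}$)
$M{\left(P \right)} = 3 P$ ($M{\left(P \right)} = 2 P + P = 3 P$)
$f = 0$ ($f = \left(5 - 3\right) \left(- 5 \left(1 + 2 \left(-5\right)\right)\right) 0 = 2 \left(- 5 \left(1 - 10\right)\right) 0 = 2 \left(\left(-5\right) \left(-9\right)\right) 0 = 2 \cdot 45 \cdot 0 = 90 \cdot 0 = 0$)
$f^{2} = 0^{2} = 0$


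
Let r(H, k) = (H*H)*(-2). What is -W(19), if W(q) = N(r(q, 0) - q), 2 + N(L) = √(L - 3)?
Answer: 2 - 2*I*√186 ≈ 2.0 - 27.276*I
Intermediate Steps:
r(H, k) = -2*H² (r(H, k) = H²*(-2) = -2*H²)
N(L) = -2 + √(-3 + L) (N(L) = -2 + √(L - 3) = -2 + √(-3 + L))
W(q) = -2 + √(-3 - q - 2*q²) (W(q) = -2 + √(-3 + (-2*q² - q)) = -2 + √(-3 + (-q - 2*q²)) = -2 + √(-3 - q - 2*q²))
-W(19) = -(-2 + √(-3 - 1*19 - 2*19²)) = -(-2 + √(-3 - 19 - 2*361)) = -(-2 + √(-3 - 19 - 722)) = -(-2 + √(-744)) = -(-2 + 2*I*√186) = 2 - 2*I*√186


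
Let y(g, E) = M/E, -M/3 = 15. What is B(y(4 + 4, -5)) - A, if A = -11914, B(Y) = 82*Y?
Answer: 12652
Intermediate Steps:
M = -45 (M = -3*15 = -45)
y(g, E) = -45/E
B(y(4 + 4, -5)) - A = 82*(-45/(-5)) - 1*(-11914) = 82*(-45*(-⅕)) + 11914 = 82*9 + 11914 = 738 + 11914 = 12652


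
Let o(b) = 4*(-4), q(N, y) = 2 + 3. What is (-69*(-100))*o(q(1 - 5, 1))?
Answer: -110400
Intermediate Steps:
q(N, y) = 5
o(b) = -16
(-69*(-100))*o(q(1 - 5, 1)) = -69*(-100)*(-16) = 6900*(-16) = -110400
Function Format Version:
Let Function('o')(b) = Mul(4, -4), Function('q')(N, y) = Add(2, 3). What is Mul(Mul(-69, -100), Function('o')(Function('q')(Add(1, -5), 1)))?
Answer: -110400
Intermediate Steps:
Function('q')(N, y) = 5
Function('o')(b) = -16
Mul(Mul(-69, -100), Function('o')(Function('q')(Add(1, -5), 1))) = Mul(Mul(-69, -100), -16) = Mul(6900, -16) = -110400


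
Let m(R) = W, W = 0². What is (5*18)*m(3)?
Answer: 0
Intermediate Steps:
W = 0
m(R) = 0
(5*18)*m(3) = (5*18)*0 = 90*0 = 0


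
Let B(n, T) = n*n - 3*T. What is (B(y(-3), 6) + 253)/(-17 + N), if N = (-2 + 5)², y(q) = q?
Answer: -61/2 ≈ -30.500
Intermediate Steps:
N = 9 (N = 3² = 9)
B(n, T) = n² - 3*T
(B(y(-3), 6) + 253)/(-17 + N) = (((-3)² - 3*6) + 253)/(-17 + 9) = ((9 - 18) + 253)/(-8) = (-9 + 253)*(-⅛) = 244*(-⅛) = -61/2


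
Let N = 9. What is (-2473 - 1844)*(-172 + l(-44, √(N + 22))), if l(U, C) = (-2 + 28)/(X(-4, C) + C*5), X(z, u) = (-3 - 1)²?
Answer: 129055276/173 - 187070*√31/173 ≈ 7.3996e+5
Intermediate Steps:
X(z, u) = 16 (X(z, u) = (-4)² = 16)
l(U, C) = 26/(16 + 5*C) (l(U, C) = (-2 + 28)/(16 + C*5) = 26/(16 + 5*C))
(-2473 - 1844)*(-172 + l(-44, √(N + 22))) = (-2473 - 1844)*(-172 + 26/(16 + 5*√(9 + 22))) = -4317*(-172 + 26/(16 + 5*√31)) = 742524 - 112242/(16 + 5*√31)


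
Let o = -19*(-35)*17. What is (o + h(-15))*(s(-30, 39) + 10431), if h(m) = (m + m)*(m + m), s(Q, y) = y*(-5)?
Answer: 124930380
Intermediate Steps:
s(Q, y) = -5*y
o = 11305 (o = 665*17 = 11305)
h(m) = 4*m² (h(m) = (2*m)*(2*m) = 4*m²)
(o + h(-15))*(s(-30, 39) + 10431) = (11305 + 4*(-15)²)*(-5*39 + 10431) = (11305 + 4*225)*(-195 + 10431) = (11305 + 900)*10236 = 12205*10236 = 124930380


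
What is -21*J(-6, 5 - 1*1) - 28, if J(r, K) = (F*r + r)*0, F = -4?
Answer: -28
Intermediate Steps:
J(r, K) = 0 (J(r, K) = (-4*r + r)*0 = -3*r*0 = 0)
-21*J(-6, 5 - 1*1) - 28 = -21*0 - 28 = 0 - 28 = -28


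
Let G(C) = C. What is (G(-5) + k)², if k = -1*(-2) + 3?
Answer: 0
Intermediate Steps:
k = 5 (k = 2 + 3 = 5)
(G(-5) + k)² = (-5 + 5)² = 0² = 0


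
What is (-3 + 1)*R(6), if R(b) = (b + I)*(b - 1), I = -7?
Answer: 10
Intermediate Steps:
R(b) = (-1 + b)*(-7 + b) (R(b) = (b - 7)*(b - 1) = (-7 + b)*(-1 + b) = (-1 + b)*(-7 + b))
(-3 + 1)*R(6) = (-3 + 1)*(7 + 6**2 - 8*6) = -2*(7 + 36 - 48) = -2*(-5) = 10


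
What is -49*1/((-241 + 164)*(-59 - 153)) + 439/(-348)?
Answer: -128273/101442 ≈ -1.2645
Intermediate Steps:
-49*1/((-241 + 164)*(-59 - 153)) + 439/(-348) = -49/((-77*(-212))) + 439*(-1/348) = -49/16324 - 439/348 = -49*1/16324 - 439/348 = -7/2332 - 439/348 = -128273/101442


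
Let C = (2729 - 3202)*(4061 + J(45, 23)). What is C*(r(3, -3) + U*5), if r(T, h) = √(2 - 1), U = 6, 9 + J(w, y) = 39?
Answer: -59986333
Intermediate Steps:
J(w, y) = 30 (J(w, y) = -9 + 39 = 30)
r(T, h) = 1 (r(T, h) = √1 = 1)
C = -1935043 (C = (2729 - 3202)*(4061 + 30) = -473*4091 = -1935043)
C*(r(3, -3) + U*5) = -1935043*(1 + 6*5) = -1935043*(1 + 30) = -1935043*31 = -59986333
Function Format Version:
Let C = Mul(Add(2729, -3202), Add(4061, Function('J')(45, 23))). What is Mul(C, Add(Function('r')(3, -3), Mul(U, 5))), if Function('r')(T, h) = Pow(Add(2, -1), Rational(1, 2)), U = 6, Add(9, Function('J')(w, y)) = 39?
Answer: -59986333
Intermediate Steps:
Function('J')(w, y) = 30 (Function('J')(w, y) = Add(-9, 39) = 30)
Function('r')(T, h) = 1 (Function('r')(T, h) = Pow(1, Rational(1, 2)) = 1)
C = -1935043 (C = Mul(Add(2729, -3202), Add(4061, 30)) = Mul(-473, 4091) = -1935043)
Mul(C, Add(Function('r')(3, -3), Mul(U, 5))) = Mul(-1935043, Add(1, Mul(6, 5))) = Mul(-1935043, Add(1, 30)) = Mul(-1935043, 31) = -59986333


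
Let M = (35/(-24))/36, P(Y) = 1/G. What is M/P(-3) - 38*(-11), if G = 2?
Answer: 180541/432 ≈ 417.92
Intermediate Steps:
P(Y) = ½ (P(Y) = 1/2 = ½)
M = -35/864 (M = (35*(-1/24))*(1/36) = -35/24*1/36 = -35/864 ≈ -0.040509)
M/P(-3) - 38*(-11) = -35/(864*½) - 38*(-11) = -35/864*2 + 418 = -35/432 + 418 = 180541/432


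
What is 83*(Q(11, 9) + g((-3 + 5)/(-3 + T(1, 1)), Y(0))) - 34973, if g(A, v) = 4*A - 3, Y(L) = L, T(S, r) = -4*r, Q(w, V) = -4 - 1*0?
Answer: -249542/7 ≈ -35649.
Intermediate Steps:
Q(w, V) = -4 (Q(w, V) = -4 + 0 = -4)
g(A, v) = -3 + 4*A
83*(Q(11, 9) + g((-3 + 5)/(-3 + T(1, 1)), Y(0))) - 34973 = 83*(-4 + (-3 + 4*((-3 + 5)/(-3 - 4*1)))) - 34973 = 83*(-4 + (-3 + 4*(2/(-3 - 4)))) - 34973 = 83*(-4 + (-3 + 4*(2/(-7)))) - 34973 = 83*(-4 + (-3 + 4*(2*(-1/7)))) - 34973 = 83*(-4 + (-3 + 4*(-2/7))) - 34973 = 83*(-4 + (-3 - 8/7)) - 34973 = 83*(-4 - 29/7) - 34973 = 83*(-57/7) - 34973 = -4731/7 - 34973 = -249542/7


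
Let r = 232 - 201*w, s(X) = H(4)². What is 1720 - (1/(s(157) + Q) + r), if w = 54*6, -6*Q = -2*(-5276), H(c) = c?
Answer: 348247539/5228 ≈ 66612.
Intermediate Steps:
Q = -5276/3 (Q = -(-1)*(-5276)/3 = -⅙*10552 = -5276/3 ≈ -1758.7)
w = 324
s(X) = 16 (s(X) = 4² = 16)
r = -64892 (r = 232 - 201*324 = 232 - 65124 = -64892)
1720 - (1/(s(157) + Q) + r) = 1720 - (1/(16 - 5276/3) - 64892) = 1720 - (1/(-5228/3) - 64892) = 1720 - (-3/5228 - 64892) = 1720 - 1*(-339255379/5228) = 1720 + 339255379/5228 = 348247539/5228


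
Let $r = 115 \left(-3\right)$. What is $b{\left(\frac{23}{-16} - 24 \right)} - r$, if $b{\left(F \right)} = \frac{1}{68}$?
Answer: $\frac{23461}{68} \approx 345.01$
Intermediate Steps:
$b{\left(F \right)} = \frac{1}{68}$
$r = -345$
$b{\left(\frac{23}{-16} - 24 \right)} - r = \frac{1}{68} - -345 = \frac{1}{68} + 345 = \frac{23461}{68}$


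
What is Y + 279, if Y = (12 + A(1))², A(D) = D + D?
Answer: 475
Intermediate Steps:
A(D) = 2*D
Y = 196 (Y = (12 + 2*1)² = (12 + 2)² = 14² = 196)
Y + 279 = 196 + 279 = 475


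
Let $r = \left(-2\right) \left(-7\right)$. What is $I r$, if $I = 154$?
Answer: $2156$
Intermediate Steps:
$r = 14$
$I r = 154 \cdot 14 = 2156$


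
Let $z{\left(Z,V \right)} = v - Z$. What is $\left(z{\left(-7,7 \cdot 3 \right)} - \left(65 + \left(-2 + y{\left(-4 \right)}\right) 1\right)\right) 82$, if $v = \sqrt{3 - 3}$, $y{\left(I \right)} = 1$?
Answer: $-4674$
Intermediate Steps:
$v = 0$ ($v = \sqrt{0} = 0$)
$z{\left(Z,V \right)} = - Z$ ($z{\left(Z,V \right)} = 0 - Z = - Z$)
$\left(z{\left(-7,7 \cdot 3 \right)} - \left(65 + \left(-2 + y{\left(-4 \right)}\right) 1\right)\right) 82 = \left(\left(-1\right) \left(-7\right) - \left(65 + \left(-2 + 1\right) 1\right)\right) 82 = \left(7 - \left(65 - 1\right)\right) 82 = \left(7 - 64\right) 82 = \left(-57\right) 82 = -4674$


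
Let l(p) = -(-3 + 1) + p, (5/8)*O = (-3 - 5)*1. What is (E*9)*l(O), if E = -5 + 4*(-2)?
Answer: 6318/5 ≈ 1263.6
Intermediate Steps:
O = -64/5 (O = 8*((-3 - 5)*1)/5 = 8*(-8*1)/5 = (8/5)*(-8) = -64/5 ≈ -12.800)
E = -13 (E = -5 - 8 = -13)
l(p) = 2 + p (l(p) = -1*(-2) + p = 2 + p)
(E*9)*l(O) = (-13*9)*(2 - 64/5) = -117*(-54/5) = 6318/5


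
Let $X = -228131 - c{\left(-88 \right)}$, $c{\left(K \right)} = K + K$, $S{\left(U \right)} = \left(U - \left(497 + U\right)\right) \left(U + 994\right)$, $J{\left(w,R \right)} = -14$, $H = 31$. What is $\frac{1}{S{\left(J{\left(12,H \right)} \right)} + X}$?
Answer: $- \frac{1}{715015} \approx -1.3986 \cdot 10^{-6}$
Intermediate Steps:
$S{\left(U \right)} = -494018 - 497 U$ ($S{\left(U \right)} = - 497 \left(994 + U\right) = -494018 - 497 U$)
$c{\left(K \right)} = 2 K$
$X = -227955$ ($X = -228131 - 2 \left(-88\right) = -228131 - -176 = -228131 + 176 = -227955$)
$\frac{1}{S{\left(J{\left(12,H \right)} \right)} + X} = \frac{1}{\left(-494018 - -6958\right) - 227955} = \frac{1}{\left(-494018 + 6958\right) - 227955} = \frac{1}{-487060 - 227955} = \frac{1}{-715015} = - \frac{1}{715015}$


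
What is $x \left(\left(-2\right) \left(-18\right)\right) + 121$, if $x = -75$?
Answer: $-2579$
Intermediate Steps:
$x \left(\left(-2\right) \left(-18\right)\right) + 121 = - 75 \left(\left(-2\right) \left(-18\right)\right) + 121 = \left(-75\right) 36 + 121 = -2700 + 121 = -2579$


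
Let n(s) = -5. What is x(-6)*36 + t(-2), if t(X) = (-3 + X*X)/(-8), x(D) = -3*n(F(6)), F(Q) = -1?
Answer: 4319/8 ≈ 539.88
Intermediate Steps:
x(D) = 15 (x(D) = -3*(-5) = 15)
t(X) = 3/8 - X**2/8 (t(X) = (-3 + X**2)*(-1/8) = 3/8 - X**2/8)
x(-6)*36 + t(-2) = 15*36 + (3/8 - 1/8*(-2)**2) = 540 + (3/8 - 1/8*4) = 540 + (3/8 - 1/2) = 540 - 1/8 = 4319/8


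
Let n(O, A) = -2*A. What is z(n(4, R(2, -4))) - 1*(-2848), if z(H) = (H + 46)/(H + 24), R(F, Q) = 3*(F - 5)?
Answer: 59840/21 ≈ 2849.5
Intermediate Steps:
R(F, Q) = -15 + 3*F (R(F, Q) = 3*(-5 + F) = -15 + 3*F)
z(H) = (46 + H)/(24 + H)
z(n(4, R(2, -4))) - 1*(-2848) = (46 - 2*(-15 + 3*2))/(24 - 2*(-15 + 3*2)) - 1*(-2848) = (46 - 2*(-15 + 6))/(24 - 2*(-15 + 6)) + 2848 = (46 - 2*(-9))/(24 - 2*(-9)) + 2848 = (46 + 18)/(24 + 18) + 2848 = 64/42 + 2848 = (1/42)*64 + 2848 = 32/21 + 2848 = 59840/21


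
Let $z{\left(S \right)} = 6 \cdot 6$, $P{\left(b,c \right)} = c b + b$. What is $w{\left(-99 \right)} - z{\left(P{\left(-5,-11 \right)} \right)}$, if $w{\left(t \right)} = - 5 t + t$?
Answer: $360$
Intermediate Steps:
$w{\left(t \right)} = - 4 t$
$P{\left(b,c \right)} = b + b c$ ($P{\left(b,c \right)} = b c + b = b + b c$)
$z{\left(S \right)} = 36$
$w{\left(-99 \right)} - z{\left(P{\left(-5,-11 \right)} \right)} = \left(-4\right) \left(-99\right) - 36 = 396 - 36 = 360$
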